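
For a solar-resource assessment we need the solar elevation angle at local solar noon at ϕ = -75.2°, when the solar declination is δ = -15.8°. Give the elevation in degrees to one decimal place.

30.6°

At local noon the hour angle is zero, so the zenith angle equals |ϕ − δ| = |-75.2° − (-15.800°)| = 59.400°.
Elevation = 90° − 59.400° = 30.6°.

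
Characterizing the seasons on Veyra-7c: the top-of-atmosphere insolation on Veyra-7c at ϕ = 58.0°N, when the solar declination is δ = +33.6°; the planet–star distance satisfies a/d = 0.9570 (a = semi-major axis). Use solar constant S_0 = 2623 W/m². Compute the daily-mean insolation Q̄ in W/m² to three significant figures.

cos h₀ = −tan(+58.0°) tan(+33.600°) = -1.0633 ≤ −1 ⇒ polar day, h₀ = π.
Bracket: h₀ sin ϕ sin δ + cos ϕ cos δ sin h₀ = 3.1416×0.84805×0.55339 + 0.52992×0.83292×0.00000 = 1.474360 + 0.000000 = 1.474360.
Inverse-square distance factor (a/d)² = 0.9570² = 0.915849.
Q̄ = (S_0/π) × 0.915849 × [bracket] = (2623/π) × 0.915849 × 1.474360 = 1127 W/m².

Q̄ ≈ 1.13e+03 W/m²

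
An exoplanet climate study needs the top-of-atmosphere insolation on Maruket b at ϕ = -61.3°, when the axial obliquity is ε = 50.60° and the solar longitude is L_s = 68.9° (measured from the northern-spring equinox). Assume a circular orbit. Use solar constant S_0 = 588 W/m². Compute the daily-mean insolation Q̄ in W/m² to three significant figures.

Solar declination: sin δ = sin ε · sin L_s = sin 50.60° × sin 68.9° = 0.72092, so δ = +46.131°.
cos h₀ = −tan(-61.3°) tan(+46.131°) = 1.9001 ≥ 1 ⇒ polar night, h₀ = 0 and Q̄ = 0.

Q̄ ≈ 0.00 W/m²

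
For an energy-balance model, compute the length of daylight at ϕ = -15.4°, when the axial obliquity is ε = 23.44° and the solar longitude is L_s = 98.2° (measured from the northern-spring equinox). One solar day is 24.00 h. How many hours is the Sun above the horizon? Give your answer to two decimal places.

11.10 h

Solar declination: sin δ = sin ε · sin L_s = sin 23.44° × sin 98.2° = 0.39372, so δ = +23.186°.
cos h₀ = −tan ϕ · tan δ = −tan(-15.4°) × tan(+23.186°) = 0.1180, so h₀ = 1.4525 rad = 83.22°.
Daylight = 2h₀/(2π) × 24.00 h = (1.4525/π) × 24.00 = 11.10 h.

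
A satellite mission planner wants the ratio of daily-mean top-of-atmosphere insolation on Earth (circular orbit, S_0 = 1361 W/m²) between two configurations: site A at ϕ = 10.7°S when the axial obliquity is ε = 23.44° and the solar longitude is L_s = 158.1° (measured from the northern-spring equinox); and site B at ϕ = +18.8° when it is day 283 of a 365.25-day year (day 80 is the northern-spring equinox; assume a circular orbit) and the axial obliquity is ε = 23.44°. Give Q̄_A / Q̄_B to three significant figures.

— Configuration A (ϕ=-10.7°):
Solar declination: sin δ = sin ε · sin L_s = sin 23.44° × sin 158.1° = 0.14837, so δ = +8.532°.
cos h₀ = −tan(-10.7°) tan(+8.532°) = 0.0283, h₀ = 1.5424 rad.
Bracket: h₀ sin ϕ sin δ + cos ϕ cos δ sin h₀ = 1.5424×-0.18567×0.14837 + 0.98261×0.98893×0.99960 = -0.042490 + 0.971344 = 0.928854.
Q̄ = (S_0/π) × [bracket] = (1361/π) × 0.928854 = 402.40 W/m².
— Configuration B (ϕ=+18.8°):
Solar longitude: L_s = 360° × (283 − 80)/365.25 = 200.082°.
sin δ = sin 23.44° × sin 200.082° = -0.13659, so δ = -7.850°.
cos h₀ = −tan(+18.8°) tan(-7.850°) = 0.0469, h₀ = 1.5238 rad.
Bracket: h₀ sin ϕ sin δ + cos ϕ cos δ sin h₀ = 1.5238×0.32227×-0.13659 + 0.94665×0.99063×0.99890 = -0.067076 + 0.936748 = 0.869672.
Q̄ = (S_0/π) × [bracket] = (1361/π) × 0.869672 = 376.76 W/m².
Ratio Q̄_A / Q̄_B = 402.40 / 376.76 = 1.068.

Q̄_A / Q̄_B ≈ 1.07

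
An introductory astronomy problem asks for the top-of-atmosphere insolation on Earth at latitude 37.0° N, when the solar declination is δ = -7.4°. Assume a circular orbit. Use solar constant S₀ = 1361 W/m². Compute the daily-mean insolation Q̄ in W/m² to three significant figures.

Q̄ ≈ 292 W/m²

cos H₀ = −tan(+37.0°) tan(-7.400°) = 0.0979, H₀ = 1.4728 rad.
Bracket: H₀ sin φ sin δ + cos φ cos δ sin H₀ = 1.4728×0.60182×-0.12880 + 0.79864×0.99167×0.99520 = -0.114163 + 0.788186 = 0.674023.
Q̄ = (S₀/π) × [bracket] = (1361/π) × 0.674023 = 292.0 W/m².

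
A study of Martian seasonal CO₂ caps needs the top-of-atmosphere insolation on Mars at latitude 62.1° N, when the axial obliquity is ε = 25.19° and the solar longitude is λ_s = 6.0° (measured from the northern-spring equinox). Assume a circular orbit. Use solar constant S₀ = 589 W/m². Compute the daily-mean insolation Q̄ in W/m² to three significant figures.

Q̄ ≈ 99.5 W/m²

Solar declination: sin δ = sin ε · sin λ_s = sin 25.19° × sin 6.0° = 0.04449, so δ = +2.550°.
cos H₀ = −tan(+62.1°) tan(+2.550°) = -0.0841, H₀ = 1.6550 rad.
Bracket: H₀ sin φ sin δ + cos φ cos δ sin H₀ = 1.6550×0.88377×0.04449 + 0.46793×0.99901×0.99646 = 0.065073 + 0.465812 = 0.530885.
Q̄ = (S₀/π) × [bracket] = (589/π) × 0.530885 = 99.53 W/m².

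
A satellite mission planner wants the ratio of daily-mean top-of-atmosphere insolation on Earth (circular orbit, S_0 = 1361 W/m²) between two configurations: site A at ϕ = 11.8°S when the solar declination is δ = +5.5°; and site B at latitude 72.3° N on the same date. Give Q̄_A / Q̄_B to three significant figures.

Q̄_A / Q̄_B ≈ 2.05

— Configuration A (ϕ=-11.8°):
cos h₀ = −tan(-11.8°) tan(+5.500°) = 0.0201, h₀ = 1.5507 rad.
Bracket: h₀ sin ϕ sin δ + cos ϕ cos δ sin h₀ = 1.5507×-0.20450×0.09585 + 0.97887×0.99540×0.99980 = -0.030396 + 0.974172 = 0.943776.
Q̄ = (S_0/π) × [bracket] = (1361/π) × 0.943776 = 408.86 W/m².
— Configuration B (ϕ=+72.3°):
cos h₀ = −tan(+72.3°) tan(+5.500°) = -0.3017, h₀ = 1.8773 rad.
Bracket: h₀ sin ϕ sin δ + cos ϕ cos δ sin h₀ = 1.8773×0.95266×0.09585 + 0.30403×0.99540×0.95340 = 0.171421 + 0.288529 = 0.459950.
Q̄ = (S_0/π) × [bracket] = (1361/π) × 0.459950 = 199.26 W/m².
Ratio Q̄_A / Q̄_B = 408.86 / 199.26 = 2.052.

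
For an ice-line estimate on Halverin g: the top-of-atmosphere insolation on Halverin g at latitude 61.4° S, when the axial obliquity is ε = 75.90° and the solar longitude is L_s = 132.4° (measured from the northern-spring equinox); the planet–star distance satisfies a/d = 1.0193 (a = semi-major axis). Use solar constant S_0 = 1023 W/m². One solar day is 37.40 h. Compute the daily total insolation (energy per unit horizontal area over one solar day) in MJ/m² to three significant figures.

Solar declination: sin δ = sin ε · sin L_s = sin 75.90° × sin 132.4° = 0.71621, so δ = +45.742°.
cos h₀ = −tan(-61.4°) tan(+45.742°) = 1.8823 ≥ 1 ⇒ polar night, h₀ = 0 and Q̄ = 0.
Inverse-square distance factor (a/d)² = 1.0193² = 1.038972.
Daily total = Q̄ × 37.40 h × 3600 s/h = 0.00 MJ/m².

0.00 MJ/m²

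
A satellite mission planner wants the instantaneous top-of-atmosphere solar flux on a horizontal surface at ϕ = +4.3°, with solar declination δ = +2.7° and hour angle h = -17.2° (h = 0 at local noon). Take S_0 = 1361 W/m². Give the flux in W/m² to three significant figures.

cos θ_z = sin ϕ sin δ + cos ϕ cos δ cos h = 0.003532 + 0.951532 = 0.955064.
Flux = S_0 · cos θ_z = 1361 × 0.955064 = 1300 W/m².

1.30e+03 W/m²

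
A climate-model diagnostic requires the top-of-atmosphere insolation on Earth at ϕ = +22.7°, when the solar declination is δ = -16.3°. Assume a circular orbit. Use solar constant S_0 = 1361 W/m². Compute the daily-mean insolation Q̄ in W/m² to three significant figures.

Q̄ ≈ 313 W/m²

cos h₀ = −tan(+22.7°) tan(-16.300°) = 0.1223, h₀ = 1.4482 rad.
Bracket: h₀ sin ϕ sin δ + cos ϕ cos δ sin h₀ = 1.4482×0.38591×-0.28067 + 0.92254×0.95981×0.99249 = -0.156859 + 0.878813 = 0.721954.
Q̄ = (S_0/π) × [bracket] = (1361/π) × 0.721954 = 312.8 W/m².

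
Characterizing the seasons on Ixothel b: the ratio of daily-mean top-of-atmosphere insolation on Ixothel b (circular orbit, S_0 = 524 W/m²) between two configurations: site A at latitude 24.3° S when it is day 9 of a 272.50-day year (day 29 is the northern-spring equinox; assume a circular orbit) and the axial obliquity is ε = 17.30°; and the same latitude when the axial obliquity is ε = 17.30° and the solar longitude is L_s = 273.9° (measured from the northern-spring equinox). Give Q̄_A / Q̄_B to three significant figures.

— Configuration A (ϕ=-24.3°):
Solar longitude: L_s = 360° × (9 − 29)/272.50 = -26.422°, i.e. -26.422° + 360° = 333.578°.
sin δ = sin 17.30° × sin 333.578° = -0.13233, so δ = -7.604°.
cos h₀ = −tan(-24.3°) tan(-7.604°) = -0.0603, h₀ = 1.6311 rad.
Bracket: h₀ sin ϕ sin δ + cos ϕ cos δ sin h₀ = 1.6311×-0.41151×-0.13233 + 0.91140×0.99121×0.99818 = 0.088822 + 0.901745 = 0.990567.
Q̄ = (S_0/π) × [bracket] = (524/π) × 0.990567 = 165.22 W/m².
— Configuration B (ϕ=-24.3°):
Solar declination: sin δ = sin ε · sin L_s = sin 17.30° × sin 273.9° = -0.29669, so δ = -17.259°.
cos h₀ = −tan(-24.3°) tan(-17.259°) = -0.1403, h₀ = 1.7115 rad.
Bracket: h₀ sin ϕ sin δ + cos ϕ cos δ sin h₀ = 1.7115×-0.41151×-0.29669 + 0.91140×0.95498×0.99011 = 0.208959 + 0.861761 = 1.070720.
Q̄ = (S_0/π) × [bracket] = (524/π) × 1.070720 = 178.59 W/m².
Ratio Q̄_A / Q̄_B = 165.22 / 178.59 = 0.9251.

Q̄_A / Q̄_B ≈ 0.925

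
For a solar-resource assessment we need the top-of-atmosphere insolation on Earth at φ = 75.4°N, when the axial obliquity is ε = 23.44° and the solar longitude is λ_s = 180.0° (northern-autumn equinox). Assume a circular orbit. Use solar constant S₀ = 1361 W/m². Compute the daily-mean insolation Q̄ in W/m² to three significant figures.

Q̄ ≈ 109 W/m²

Solar declination: sin δ = sin ε · sin λ_s = sin 23.44° × sin 180.0° = 0.00000, so δ = +0.000°.
cos H₀ = −tan(+75.4°) tan(+0.000°) = -0.0000, H₀ = 1.5708 rad.
Bracket: H₀ sin φ sin δ + cos φ cos δ sin H₀ = 1.5708×0.96771×0.00000 + 0.25207×1.00000×1.00000 = 0.000000 + 0.252070 = 0.252070.
Q̄ = (S₀/π) × [bracket] = (1361/π) × 0.252070 = 109.2 W/m².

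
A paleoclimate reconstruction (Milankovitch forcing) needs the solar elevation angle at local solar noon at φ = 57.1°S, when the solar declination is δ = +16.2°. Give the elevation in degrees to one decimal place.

At local noon the hour angle is zero, so the zenith angle equals |φ − δ| = |-57.1° − (+16.200°)| = 73.300°.
Elevation = 90° − 73.300° = 16.7°.

16.7°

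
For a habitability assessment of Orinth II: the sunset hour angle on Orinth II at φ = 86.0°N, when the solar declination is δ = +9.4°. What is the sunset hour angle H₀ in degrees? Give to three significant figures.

H₀ = 180°

Sunrise equation: cos H₀ = −tan φ · tan δ = -2.3675 ≤ −1, so the host star never sets (polar day) and H₀ = π.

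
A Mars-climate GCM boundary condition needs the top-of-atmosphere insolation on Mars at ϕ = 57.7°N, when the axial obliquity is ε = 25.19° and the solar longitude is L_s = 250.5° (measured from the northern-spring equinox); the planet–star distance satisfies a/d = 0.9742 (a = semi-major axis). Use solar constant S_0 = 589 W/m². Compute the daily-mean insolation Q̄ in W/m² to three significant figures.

Q̄ ≈ 14.2 W/m²

Solar declination: sin δ = sin ε · sin L_s = sin 25.19° × sin 250.5° = -0.40121, so δ = -23.654°.
cos h₀ = −tan(+57.7°) tan(-23.654°) = 0.6929, h₀ = 0.8054 rad.
Bracket: h₀ sin ϕ sin δ + cos ϕ cos δ sin h₀ = 0.8054×0.84526×-0.40121 + 0.53435×0.91599×0.72107 = -0.273133 + 0.352934 = 0.079801.
Inverse-square distance factor (a/d)² = 0.9742² = 0.949066.
Q̄ = (S_0/π) × 0.949066 × [bracket] = (589/π) × 0.949066 × 0.079801 = 14.20 W/m².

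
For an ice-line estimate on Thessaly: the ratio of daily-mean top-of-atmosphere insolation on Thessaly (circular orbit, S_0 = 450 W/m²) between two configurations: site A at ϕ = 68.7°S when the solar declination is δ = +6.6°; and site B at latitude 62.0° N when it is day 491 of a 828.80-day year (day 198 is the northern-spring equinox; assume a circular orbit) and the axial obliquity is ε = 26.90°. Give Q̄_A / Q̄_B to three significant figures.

— Configuration A (ϕ=-68.7°):
cos h₀ = −tan(-68.7°) tan(+6.600°) = 0.2968, h₀ = 1.2695 rad.
Bracket: h₀ sin ϕ sin δ + cos ϕ cos δ sin h₀ = 1.2695×-0.93169×0.11494 + 0.36325×0.99337×0.95495 = -0.135949 + 0.344586 = 0.208637.
Q̄ = (S_0/π) × [bracket] = (450/π) × 0.208637 = 29.885 W/m².
— Configuration B (ϕ=+62.0°):
Solar longitude: L_s = 360° × (491 − 198)/828.80 = 127.268°.
sin δ = sin 26.90° × sin 127.268° = 0.36005, so δ = +21.103°.
cos h₀ = −tan(+62.0°) tan(+21.103°) = -0.7258, h₀ = 2.3830 rad.
Bracket: h₀ sin ϕ sin δ + cos ϕ cos δ sin h₀ = 2.3830×0.88295×0.36005 + 0.46947×0.93293×0.68787 = 0.757570 + 0.301275 = 1.058845.
Q̄ = (S_0/π) × [bracket] = (450/π) × 1.058845 = 151.67 W/m².
Ratio Q̄_A / Q̄_B = 29.885 / 151.67 = 0.1970.

Q̄_A / Q̄_B ≈ 0.197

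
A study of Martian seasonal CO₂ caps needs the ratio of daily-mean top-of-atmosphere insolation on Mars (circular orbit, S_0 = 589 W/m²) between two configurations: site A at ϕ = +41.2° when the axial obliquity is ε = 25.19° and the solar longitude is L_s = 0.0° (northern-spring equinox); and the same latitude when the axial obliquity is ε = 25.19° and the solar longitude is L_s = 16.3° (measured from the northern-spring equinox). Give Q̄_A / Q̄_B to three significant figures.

— Configuration A (ϕ=+41.2°):
Solar declination: sin δ = sin ε · sin L_s = sin 25.19° × sin 0.0° = 0.00000, so δ = +0.000°.
cos h₀ = −tan(+41.2°) tan(+0.000°) = -0.0000, h₀ = 1.5708 rad.
Bracket: h₀ sin ϕ sin δ + cos ϕ cos δ sin h₀ = 1.5708×0.65869×0.00000 + 0.75241×1.00000×1.00000 = 0.000000 + 0.752410 = 0.752410.
Q̄ = (S_0/π) × [bracket] = (589/π) × 0.752410 = 141.07 W/m².
— Configuration B (ϕ=+41.2°):
Solar declination: sin δ = sin ε · sin L_s = sin 25.19° × sin 16.3° = 0.11946, so δ = +6.861°.
cos h₀ = −tan(+41.2°) tan(+6.861°) = -0.1053, h₀ = 1.6763 rad.
Bracket: h₀ sin ϕ sin δ + cos ϕ cos δ sin h₀ = 1.6763×0.65869×0.11946 + 0.75241×0.99284×0.99444 = 0.131903 + 0.742869 = 0.874772.
Q̄ = (S_0/π) × [bracket] = (589/π) × 0.874772 = 164.01 W/m².
Ratio Q̄_A / Q̄_B = 141.07 / 164.01 = 0.8601.

Q̄_A / Q̄_B ≈ 0.860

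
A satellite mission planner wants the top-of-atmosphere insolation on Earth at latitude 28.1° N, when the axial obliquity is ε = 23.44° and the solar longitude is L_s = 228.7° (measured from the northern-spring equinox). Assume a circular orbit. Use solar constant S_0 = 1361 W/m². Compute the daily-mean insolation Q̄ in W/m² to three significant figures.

Solar declination: sin δ = sin ε · sin L_s = sin 23.44° × sin 228.7° = -0.29884, so δ = -17.388°.
cos h₀ = −tan(+28.1°) tan(-17.388°) = 0.1672, h₀ = 1.4028 rad.
Bracket: h₀ sin ϕ sin δ + cos ϕ cos δ sin h₀ = 1.4028×0.47101×-0.29884 + 0.88213×0.95430×0.98592 = -0.197453 + 0.829964 = 0.632511.
Q̄ = (S_0/π) × [bracket] = (1361/π) × 0.632511 = 274.0 W/m².

Q̄ ≈ 274 W/m²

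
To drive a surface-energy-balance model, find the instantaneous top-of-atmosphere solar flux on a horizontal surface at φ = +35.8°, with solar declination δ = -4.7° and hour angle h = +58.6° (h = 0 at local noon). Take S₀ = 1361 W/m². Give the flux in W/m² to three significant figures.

cos θ_z = sin φ sin δ + cos φ cos δ cos h = -0.047931 + 0.421151 = 0.373220.
Flux = S₀ · cos θ_z = 1361 × 0.373220 = 508.0 W/m².

508 W/m²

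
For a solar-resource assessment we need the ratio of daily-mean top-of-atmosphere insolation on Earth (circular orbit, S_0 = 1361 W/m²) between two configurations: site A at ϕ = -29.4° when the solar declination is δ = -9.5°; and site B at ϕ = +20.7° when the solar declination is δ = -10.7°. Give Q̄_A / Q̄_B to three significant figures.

Q̄_A / Q̄_B ≈ 1.21

— Configuration A (ϕ=-29.4°):
cos h₀ = −tan(-29.4°) tan(-9.500°) = -0.0943, h₀ = 1.6652 rad.
Bracket: h₀ sin ϕ sin δ + cos ϕ cos δ sin h₀ = 1.6652×-0.49090×-0.16505 + 0.87121×0.98629×0.99554 = 0.134920 + 0.855433 = 0.990353.
Q̄ = (S_0/π) × [bracket] = (1361/π) × 0.990353 = 429.04 W/m².
— Configuration B (ϕ=+20.7°):
cos h₀ = −tan(+20.7°) tan(-10.700°) = 0.0714, h₀ = 1.4993 rad.
Bracket: h₀ sin ϕ sin δ + cos ϕ cos δ sin h₀ = 1.4993×0.35347×-0.18567 + 0.93544×0.98261×0.99745 = -0.098397 + 0.916829 = 0.818432.
Q̄ = (S_0/π) × [bracket] = (1361/π) × 0.818432 = 354.56 W/m².
Ratio Q̄_A / Q̄_B = 429.04 / 354.56 = 1.210.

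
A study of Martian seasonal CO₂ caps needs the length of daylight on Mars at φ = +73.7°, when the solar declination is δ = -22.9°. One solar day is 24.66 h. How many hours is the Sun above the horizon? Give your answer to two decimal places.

0.00 h

cos H₀ = −tan φ · tan δ = 1.4446 ≥ 1, so the Sun never rises (polar night) and H₀ = 0.
Daylight = 2H₀/(2π) × 24.66 h = (0.0000/π) × 24.66 = 0.00 h.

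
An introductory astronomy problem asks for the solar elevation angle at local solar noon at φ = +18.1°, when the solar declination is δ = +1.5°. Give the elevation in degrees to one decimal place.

73.4°

At local noon the hour angle is zero, so the zenith angle equals |φ − δ| = |+18.1° − (+1.500°)| = 16.600°.
Elevation = 90° − 16.600° = 73.4°.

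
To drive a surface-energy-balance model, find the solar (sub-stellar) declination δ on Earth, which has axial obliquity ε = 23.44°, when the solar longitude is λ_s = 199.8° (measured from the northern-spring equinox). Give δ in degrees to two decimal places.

δ = -7.74°

sin δ = sin ε · sin λ_s = sin 23.44° × sin 199.8° = -0.134746.
δ = arcsin(-0.134746) = -7.74°.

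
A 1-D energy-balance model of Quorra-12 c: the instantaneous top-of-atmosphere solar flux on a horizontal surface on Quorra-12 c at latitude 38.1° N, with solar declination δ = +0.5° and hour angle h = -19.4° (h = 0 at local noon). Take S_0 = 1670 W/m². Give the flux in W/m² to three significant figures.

1.25e+03 W/m²

cos θ_z = sin ϕ sin δ + cos ϕ cos δ cos h = 0.005385 + 0.742227 = 0.747612.
Flux = S_0 · cos θ_z = 1670 × 0.747612 = 1249 W/m².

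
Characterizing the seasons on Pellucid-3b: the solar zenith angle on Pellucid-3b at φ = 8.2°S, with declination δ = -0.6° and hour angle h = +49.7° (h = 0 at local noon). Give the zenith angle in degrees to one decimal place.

cos θ_z = sin φ sin δ + cos φ cos δ cos h = 0.001494 + 0.640142 = 0.641636.
θ_z = arccos(0.641636) = 50.1°.

θ_z = 50.1°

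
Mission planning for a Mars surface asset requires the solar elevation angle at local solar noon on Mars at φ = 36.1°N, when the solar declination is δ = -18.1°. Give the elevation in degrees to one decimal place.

At local noon the hour angle is zero, so the zenith angle equals |φ − δ| = |+36.1° − (-18.100°)| = 54.200°.
Elevation = 90° − 54.200° = 35.8°.

35.8°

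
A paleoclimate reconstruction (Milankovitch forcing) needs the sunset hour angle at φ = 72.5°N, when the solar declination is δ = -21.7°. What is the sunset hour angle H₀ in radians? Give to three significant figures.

H₀ = 0.00 rad

cos H₀ = −tan φ · tan δ = 1.2621 ≥ 1, so the Sun never rises (polar night) and H₀ = 0.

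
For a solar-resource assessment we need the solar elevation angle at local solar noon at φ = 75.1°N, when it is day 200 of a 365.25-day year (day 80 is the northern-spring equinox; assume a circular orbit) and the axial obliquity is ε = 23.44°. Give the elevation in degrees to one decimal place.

Solar longitude: λ_s = 360° × (200 − 80)/365.25 = 118.275°.
sin δ = sin 23.44° × sin 118.275° = 0.35033, so δ = +20.507°.
At local noon the hour angle is zero, so the zenith angle equals |φ − δ| = |+75.1° − (+20.507°)| = 54.593°.
Elevation = 90° − 54.593° = 35.4°.

35.4°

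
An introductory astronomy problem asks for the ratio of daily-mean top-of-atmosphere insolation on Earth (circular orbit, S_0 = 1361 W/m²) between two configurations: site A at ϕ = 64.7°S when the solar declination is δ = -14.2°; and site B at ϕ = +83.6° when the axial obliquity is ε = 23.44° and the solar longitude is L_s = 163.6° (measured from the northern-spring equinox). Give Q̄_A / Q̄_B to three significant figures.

— Configuration A (ϕ=-64.7°):
cos h₀ = −tan(-64.7°) tan(-14.200°) = -0.5353, h₀ = 2.1357 rad.
Bracket: h₀ sin ϕ sin δ + cos ϕ cos δ sin h₀ = 2.1357×-0.90408×-0.24531 + 0.42736×0.96945×0.84466 = 0.473655 + 0.349946 = 0.823601.
Q̄ = (S_0/π) × [bracket] = (1361/π) × 0.823601 = 356.80 W/m².
— Configuration B (ϕ=+83.6°):
Solar declination: sin δ = sin ε · sin L_s = sin 23.44° × sin 163.6° = 0.11231, so δ = +6.449°.
cos h₀ = −tan(+83.6°) tan(+6.449°) = -1.0077 ≤ −1 ⇒ polar day, h₀ = π.
Bracket: h₀ sin ϕ sin δ + cos ϕ cos δ sin h₀ = 3.1416×0.99377×0.11231 + 0.11147×0.99367×0.00000 = 0.350635 + 0.000000 = 0.350635.
Q̄ = (S_0/π) × [bracket] = (1361/π) × 0.350635 = 151.90 W/m².
Ratio Q̄_A / Q̄_B = 356.80 / 151.90 = 2.349.

Q̄_A / Q̄_B ≈ 2.35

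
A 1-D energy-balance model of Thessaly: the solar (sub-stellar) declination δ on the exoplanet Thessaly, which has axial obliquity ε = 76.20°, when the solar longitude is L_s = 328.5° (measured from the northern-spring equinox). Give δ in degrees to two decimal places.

δ = -30.49°

sin δ = sin ε · sin L_s = sin 76.20° × sin 328.5° = -0.507416.
δ = arcsin(-0.507416) = -30.49°.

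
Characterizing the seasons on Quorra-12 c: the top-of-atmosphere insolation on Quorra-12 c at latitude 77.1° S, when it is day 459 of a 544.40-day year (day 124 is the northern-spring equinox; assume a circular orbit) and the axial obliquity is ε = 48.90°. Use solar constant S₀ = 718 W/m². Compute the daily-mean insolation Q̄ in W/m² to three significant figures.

Q̄ ≈ 350 W/m²

Solar longitude: λ_s = 360° × (459 − 124)/544.40 = 221.528°.
sin δ = sin 48.90° × sin 221.528° = -0.49960, so δ = -29.974°.
cos H₀ = −tan(-77.1°) tan(-29.974°) = -2.5182 ≤ −1 ⇒ polar day, H₀ = π.
Bracket: H₀ sin φ sin δ + cos φ cos δ sin H₀ = 3.1416×-0.97476×-0.49960 + 0.22325×0.86625×0.00000 = 1.529928 + 0.000000 = 1.529928.
Q̄ = (S₀/π) × [bracket] = (718/π) × 1.529928 = 349.7 W/m².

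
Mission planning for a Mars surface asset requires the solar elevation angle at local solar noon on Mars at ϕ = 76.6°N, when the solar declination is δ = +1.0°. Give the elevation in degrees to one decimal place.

At local noon the hour angle is zero, so the zenith angle equals |ϕ − δ| = |+76.6° − (+1.000°)| = 75.600°.
Elevation = 90° − 75.600° = 14.4°.

14.4°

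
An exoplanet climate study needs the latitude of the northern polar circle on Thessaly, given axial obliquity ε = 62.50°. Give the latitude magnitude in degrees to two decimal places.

27.50°

The polar circle is the lowest latitude that experiences at least one full rotation of continuous daylight at the northern-summer solstice; it lies at |φ| = 90° − ε = 90° − 62.50° = 27.50°.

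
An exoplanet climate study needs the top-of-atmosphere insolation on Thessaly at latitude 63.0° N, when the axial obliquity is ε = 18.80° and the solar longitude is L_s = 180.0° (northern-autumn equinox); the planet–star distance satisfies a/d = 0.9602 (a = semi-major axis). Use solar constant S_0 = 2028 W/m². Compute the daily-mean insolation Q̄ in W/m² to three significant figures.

Q̄ ≈ 270 W/m²

Solar declination: sin δ = sin ε · sin L_s = sin 18.80° × sin 180.0° = 0.00000, so δ = +0.000°.
cos h₀ = −tan(+63.0°) tan(+0.000°) = -0.0000, h₀ = 1.5708 rad.
Bracket: h₀ sin ϕ sin δ + cos ϕ cos δ sin h₀ = 1.5708×0.89101×0.00000 + 0.45399×1.00000×1.00000 = 0.000000 + 0.453990 = 0.453990.
Inverse-square distance factor (a/d)² = 0.9602² = 0.921984.
Q̄ = (S_0/π) × 0.921984 × [bracket] = (2028/π) × 0.921984 × 0.453990 = 270.2 W/m².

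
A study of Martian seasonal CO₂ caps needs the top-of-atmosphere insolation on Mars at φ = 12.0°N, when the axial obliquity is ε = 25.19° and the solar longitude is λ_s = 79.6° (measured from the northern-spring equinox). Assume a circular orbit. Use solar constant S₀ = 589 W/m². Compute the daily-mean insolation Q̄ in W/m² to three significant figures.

Solar declination: sin δ = sin ε · sin λ_s = sin 25.19° × sin 79.6° = 0.41863, so δ = +24.748°.
cos H₀ = −tan(+12.0°) tan(+24.748°) = -0.0980, H₀ = 1.6689 rad.
Bracket: H₀ sin φ sin δ + cos φ cos δ sin H₀ = 1.6689×0.20791×0.41863 + 0.97815×0.90816×0.99519 = 0.145257 + 0.884044 = 1.029301.
Q̄ = (S₀/π) × [bracket] = (589/π) × 1.029301 = 193.0 W/m².

Q̄ ≈ 193 W/m²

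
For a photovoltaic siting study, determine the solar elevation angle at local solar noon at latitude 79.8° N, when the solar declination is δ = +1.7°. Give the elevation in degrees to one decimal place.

11.9°

At local noon the hour angle is zero, so the zenith angle equals |φ − δ| = |+79.8° − (+1.700°)| = 78.100°.
Elevation = 90° − 78.100° = 11.9°.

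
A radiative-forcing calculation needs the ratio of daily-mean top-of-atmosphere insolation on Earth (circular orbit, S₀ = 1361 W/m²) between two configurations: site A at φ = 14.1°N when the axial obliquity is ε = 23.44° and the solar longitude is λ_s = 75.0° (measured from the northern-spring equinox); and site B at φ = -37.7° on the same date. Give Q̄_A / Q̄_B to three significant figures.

Q̄_A / Q̄_B ≈ 2.62

— Configuration A (φ=+14.1°):
Solar declination: sin δ = sin ε · sin λ_s = sin 23.44° × sin 75.0° = 0.38423, so δ = +22.596°.
cos H₀ = −tan(+14.1°) tan(+22.596°) = -0.1045, H₀ = 1.6755 rad.
Bracket: H₀ sin φ sin δ + cos φ cos δ sin H₀ = 1.6755×0.24362×0.38423 + 0.96987×0.92324×0.99452 = 0.156837 + 0.890516 = 1.047353.
Q̄ = (S₀/π) × [bracket] = (1361/π) × 1.047353 = 453.73 W/m².
— Configuration B (φ=-37.7°):
cos H₀ = −tan(-37.7°) tan(+22.596°) = 0.3217, H₀ = 1.2433 rad.
Bracket: H₀ sin φ sin δ + cos φ cos δ sin H₀ = 1.2433×-0.61153×0.38423 + 0.79122×0.92324×0.94685 = -0.292136 + 0.691661 = 0.399525.
Q̄ = (S₀/π) × [bracket] = (1361/π) × 0.399525 = 173.08 W/m².
Ratio Q̄_A / Q̄_B = 453.73 / 173.08 = 2.622.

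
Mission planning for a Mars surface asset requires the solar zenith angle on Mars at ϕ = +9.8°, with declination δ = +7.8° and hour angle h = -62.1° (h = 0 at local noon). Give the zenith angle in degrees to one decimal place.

θ_z = 61.3°

cos θ_z = sin ϕ sin δ + cos ϕ cos δ cos h = 0.023100 + 0.456836 = 0.479936.
θ_z = arccos(0.479936) = 61.3°.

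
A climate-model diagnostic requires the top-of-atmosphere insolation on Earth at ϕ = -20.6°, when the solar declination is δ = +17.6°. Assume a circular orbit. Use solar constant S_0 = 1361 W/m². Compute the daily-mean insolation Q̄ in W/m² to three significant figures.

Q̄ ≈ 317 W/m²

cos h₀ = −tan(-20.6°) tan(+17.600°) = 0.1192, h₀ = 1.4513 rad.
Bracket: h₀ sin ϕ sin δ + cos ϕ cos δ sin h₀ = 1.4513×-0.35184×0.30237 + 0.93606×0.95319×0.99287 = -0.154398 + 0.885881 = 0.731483.
Q̄ = (S_0/π) × [bracket] = (1361/π) × 0.731483 = 316.9 W/m².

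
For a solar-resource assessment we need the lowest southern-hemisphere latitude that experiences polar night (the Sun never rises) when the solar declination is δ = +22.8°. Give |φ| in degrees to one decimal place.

Polar night requires cos H₀ = −tan φ tan δ ≥ 1, i.e. tan φ tan δ ≤ −1.
The boundary is |tan φ| · |tan δ| = 1, so |φ| = 90° − |δ| = 90° − 22.8° = 67.2° in the southern hemisphere.

|φ| = 67.2°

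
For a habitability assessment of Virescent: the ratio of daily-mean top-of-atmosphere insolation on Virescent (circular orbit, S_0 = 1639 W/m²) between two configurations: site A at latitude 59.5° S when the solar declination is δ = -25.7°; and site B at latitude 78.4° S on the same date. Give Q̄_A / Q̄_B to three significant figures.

— Configuration A (ϕ=-59.5°):
cos h₀ = −tan(-59.5°) tan(-25.700°) = -0.8170, h₀ = 2.5270 rad.
Bracket: h₀ sin ϕ sin δ + cos ϕ cos δ sin h₀ = 2.5270×-0.86163×-0.43366 + 0.50754×0.90108×0.57660 = 0.944225 + 0.263699 = 1.207924.
Q̄ = (S_0/π) × [bracket] = (1639/π) × 1.207924 = 630.19 W/m².
— Configuration B (ϕ=-78.4°):
cos h₀ = −tan(-78.4°) tan(-25.700°) = -2.3446 ≤ −1 ⇒ polar day, h₀ = π.
Bracket: h₀ sin ϕ sin δ + cos ϕ cos δ sin h₀ = 3.1416×-0.97958×-0.43366 + 0.20108×0.90108×0.00000 = 1.334566 + 0.000000 = 1.334566.
Q̄ = (S_0/π) × [bracket] = (1639/π) × 1.334566 = 696.26 W/m².
Ratio Q̄_A / Q̄_B = 630.19 / 696.26 = 0.9051.

Q̄_A / Q̄_B ≈ 0.905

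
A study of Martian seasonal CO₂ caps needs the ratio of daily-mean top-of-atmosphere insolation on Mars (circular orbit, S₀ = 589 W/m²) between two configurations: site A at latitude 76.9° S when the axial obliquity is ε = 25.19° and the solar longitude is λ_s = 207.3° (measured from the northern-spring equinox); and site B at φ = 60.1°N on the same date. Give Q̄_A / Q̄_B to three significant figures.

— Configuration A (φ=-76.9°):
Solar declination: sin δ = sin ε · sin λ_s = sin 25.19° × sin 207.3° = -0.19521, so δ = -11.257°.
cos H₀ = −tan(-76.9°) tan(-11.257°) = -0.8553, H₀ = 2.5970 rad.
Bracket: H₀ sin φ sin δ + cos φ cos δ sin H₀ = 2.5970×-0.97398×-0.19521 + 0.22665×0.98076×0.51809 = 0.493769 + 0.115166 = 0.608935.
Q̄ = (S₀/π) × [bracket] = (589/π) × 0.608935 = 114.17 W/m².
— Configuration B (φ=+60.1°):
cos H₀ = −tan(+60.1°) tan(-11.257°) = 0.3461, H₀ = 1.2173 rad.
Bracket: H₀ sin φ sin δ + cos φ cos δ sin H₀ = 1.2173×0.86690×-0.19521 + 0.49849×0.98076×0.93818 = -0.206001 + 0.458675 = 0.252674.
Q̄ = (S₀/π) × [bracket] = (589/π) × 0.252674 = 47.372 W/m².
Ratio Q̄_A / Q̄_B = 114.17 / 47.372 = 2.410.

Q̄_A / Q̄_B ≈ 2.41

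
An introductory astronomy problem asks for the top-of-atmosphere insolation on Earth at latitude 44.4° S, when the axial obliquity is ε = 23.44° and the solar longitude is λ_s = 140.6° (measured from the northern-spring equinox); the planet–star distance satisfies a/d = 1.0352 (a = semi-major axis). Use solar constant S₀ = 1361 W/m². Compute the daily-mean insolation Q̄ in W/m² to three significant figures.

Q̄ ≈ 203 W/m²

Solar declination: sin δ = sin ε · sin λ_s = sin 23.44° × sin 140.6° = 0.25249, so δ = +14.625°.
cos H₀ = −tan(-44.4°) tan(+14.625°) = 0.2555, H₀ = 1.3124 rad.
Bracket: H₀ sin φ sin δ + cos φ cos δ sin H₀ = 1.3124×-0.69966×0.25249 + 0.71447×0.96760×0.96680 = -0.231845 + 0.668369 = 0.436524.
Inverse-square distance factor (a/d)² = 1.0352² = 1.071639.
Q̄ = (S₀/π) × 1.071639 × [bracket] = (1361/π) × 1.071639 × 0.436524 = 202.7 W/m².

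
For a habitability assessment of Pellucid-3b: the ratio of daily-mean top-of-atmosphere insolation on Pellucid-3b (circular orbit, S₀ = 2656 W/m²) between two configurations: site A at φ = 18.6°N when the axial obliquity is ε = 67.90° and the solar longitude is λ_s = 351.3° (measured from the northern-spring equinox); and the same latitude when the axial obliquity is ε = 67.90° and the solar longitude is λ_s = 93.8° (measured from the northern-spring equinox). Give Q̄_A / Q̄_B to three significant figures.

— Configuration A (φ=+18.6°):
Solar declination: sin δ = sin ε · sin λ_s = sin 67.90° × sin 351.3° = -0.14015, so δ = -8.056°.
cos H₀ = −tan(+18.6°) tan(-8.056°) = 0.0476, H₀ = 1.5231 rad.
Bracket: H₀ sin φ sin δ + cos φ cos δ sin H₀ = 1.5231×0.31896×-0.14015 + 0.94777×0.99013×0.99886 = -0.068086 + 0.937346 = 0.869260.
Q̄ = (S₀/π) × [bracket] = (2656/π) × 0.869260 = 734.90 W/m².
— Configuration B (φ=+18.6°):
Solar declination: sin δ = sin ε · sin λ_s = sin 67.90° × sin 93.8° = 0.92449, so δ = +67.592°.
cos H₀ = −tan(+18.6°) tan(+67.592°) = -0.8162, H₀ = 2.5255 rad.
Bracket: H₀ sin φ sin δ + cos φ cos δ sin H₀ = 2.5255×0.31896×0.92449 + 0.94777×0.38120×0.57781 = 0.744708 + 0.208757 = 0.953465.
Q̄ = (S₀/π) × [bracket] = (2656/π) × 0.953465 = 806.09 W/m².
Ratio Q̄_A / Q̄_B = 734.90 / 806.09 = 0.9117.

Q̄_A / Q̄_B ≈ 0.912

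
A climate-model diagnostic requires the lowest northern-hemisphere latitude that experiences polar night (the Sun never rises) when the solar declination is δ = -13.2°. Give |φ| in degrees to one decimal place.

Polar night requires cos H₀ = −tan φ tan δ ≥ 1, i.e. tan φ tan δ ≤ −1.
The boundary is |tan φ| · |tan δ| = 1, so |φ| = 90° − |δ| = 90° − 13.2° = 76.8° in the northern hemisphere.

|φ| = 76.8°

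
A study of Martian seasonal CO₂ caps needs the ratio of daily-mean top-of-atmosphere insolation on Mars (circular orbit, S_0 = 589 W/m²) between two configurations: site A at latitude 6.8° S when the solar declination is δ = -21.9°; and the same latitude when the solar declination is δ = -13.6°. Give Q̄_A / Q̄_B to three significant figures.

Q̄_A / Q̄_B ≈ 0.983

— Configuration A (ϕ=-6.8°):
cos h₀ = −tan(-6.8°) tan(-21.900°) = -0.0479, h₀ = 1.6187 rad.
Bracket: h₀ sin ϕ sin δ + cos ϕ cos δ sin h₀ = 1.6187×-0.11840×-0.37299 + 0.99297×0.92784×0.99885 = 0.071485 + 0.920258 = 0.991743.
Q̄ = (S_0/π) × [bracket] = (589/π) × 0.991743 = 185.94 W/m².
— Configuration B (ϕ=-6.8°):
cos h₀ = −tan(-6.8°) tan(-13.600°) = -0.0288, h₀ = 1.5996 rad.
Bracket: h₀ sin ϕ sin δ + cos ϕ cos δ sin h₀ = 1.5996×-0.11840×-0.23514 + 0.99297×0.97196×0.99958 = 0.044534 + 0.964722 = 1.009256.
Q̄ = (S_0/π) × [bracket] = (589/π) × 1.009256 = 189.22 W/m².
Ratio Q̄_A / Q̄_B = 185.94 / 189.22 = 0.9827.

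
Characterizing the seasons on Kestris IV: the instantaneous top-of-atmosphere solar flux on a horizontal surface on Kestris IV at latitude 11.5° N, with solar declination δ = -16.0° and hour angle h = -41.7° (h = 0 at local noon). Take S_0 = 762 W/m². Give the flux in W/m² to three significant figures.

494 W/m²

cos θ_z = sin ϕ sin δ + cos ϕ cos δ cos h = -0.054953 + 0.703306 = 0.648353.
Flux = S_0 · cos θ_z = 762 × 0.648353 = 494.0 W/m².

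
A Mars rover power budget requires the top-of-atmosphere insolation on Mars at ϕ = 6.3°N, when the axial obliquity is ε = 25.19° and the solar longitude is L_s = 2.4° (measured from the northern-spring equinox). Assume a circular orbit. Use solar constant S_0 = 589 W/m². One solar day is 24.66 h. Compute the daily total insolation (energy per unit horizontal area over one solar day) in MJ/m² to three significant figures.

16.6 MJ/m²

Solar declination: sin δ = sin ε · sin L_s = sin 25.19° × sin 2.4° = 0.01782, so δ = +1.021°.
cos h₀ = −tan(+6.3°) tan(+1.021°) = -0.0020, h₀ = 1.5728 rad.
Bracket: h₀ sin ϕ sin δ + cos ϕ cos δ sin h₀ = 1.5728×0.10973×0.01782 + 0.99396×0.99984×1.00000 = 0.003075 + 0.993801 = 0.996876.
Q̄ = (S_0/π) × [bracket] = (589/π) × 0.996876 = 186.90 W/m².
Daily total = Q̄ × 24.66 h × 3600 s/h = 186.90 × 24.66 × 3600 / 10⁶ = 16.59 MJ/m².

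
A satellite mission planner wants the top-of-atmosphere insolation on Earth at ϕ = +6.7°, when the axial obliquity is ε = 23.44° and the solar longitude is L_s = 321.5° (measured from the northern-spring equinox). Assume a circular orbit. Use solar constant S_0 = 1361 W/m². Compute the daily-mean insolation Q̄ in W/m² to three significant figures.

Solar declination: sin δ = sin ε · sin L_s = sin 23.44° × sin 321.5° = -0.24763, so δ = -14.337°.
cos h₀ = −tan(+6.7°) tan(-14.337°) = 0.0300, h₀ = 1.5408 rad.
Bracket: h₀ sin ϕ sin δ + cos ϕ cos δ sin h₀ = 1.5408×0.11667×-0.24763 + 0.99317×0.96885×0.99955 = -0.044515 + 0.961800 = 0.917285.
Q̄ = (S_0/π) × [bracket] = (1361/π) × 0.917285 = 397.4 W/m².

Q̄ ≈ 397 W/m²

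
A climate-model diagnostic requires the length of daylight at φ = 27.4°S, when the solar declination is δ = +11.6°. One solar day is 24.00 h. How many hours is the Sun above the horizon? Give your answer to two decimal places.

11.19 h

cos H₀ = −tan φ · tan δ = −tan(-27.4°) × tan(+11.600°) = 0.1064, so H₀ = 1.4642 rad = 83.89°.
Daylight = 2H₀/(2π) × 24.00 h = (1.4642/π) × 24.00 = 11.19 h.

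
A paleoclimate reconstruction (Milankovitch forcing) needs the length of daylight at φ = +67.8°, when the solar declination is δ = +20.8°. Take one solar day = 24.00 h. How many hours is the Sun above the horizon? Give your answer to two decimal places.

cos H₀ = −tan φ · tan δ = −tan(+67.8°) × tan(+20.800°) = -0.9308, so H₀ = 2.7675 rad = 158.56°.
Daylight = 2H₀/(2π) × 24.00 h = (2.7675/π) × 24.00 = 21.14 h.

21.14 h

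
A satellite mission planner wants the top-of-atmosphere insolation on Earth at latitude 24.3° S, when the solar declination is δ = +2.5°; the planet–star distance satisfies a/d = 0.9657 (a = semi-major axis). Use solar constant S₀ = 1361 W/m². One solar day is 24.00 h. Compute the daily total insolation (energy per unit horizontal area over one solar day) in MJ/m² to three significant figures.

cos H₀ = −tan(-24.3°) tan(+2.500°) = 0.0197, H₀ = 1.5511 rad.
Bracket: H₀ sin φ sin δ + cos φ cos δ sin H₀ = 1.5511×-0.41151×0.04362 + 0.91140×0.99905×0.99981 = -0.027842 + 0.910361 = 0.882519.
Inverse-square distance factor (a/d)² = 0.9657² = 0.932576.
Q̄ = (S₀/π) × 0.932576 × [bracket] = (1361/π) × 0.932576 × 0.882519 = 356.55 W/m².
Daily total = Q̄ × 24.00 h × 3600 s/h = 356.55 × 24.00 × 3600 / 10⁶ = 30.81 MJ/m².

30.8 MJ/m²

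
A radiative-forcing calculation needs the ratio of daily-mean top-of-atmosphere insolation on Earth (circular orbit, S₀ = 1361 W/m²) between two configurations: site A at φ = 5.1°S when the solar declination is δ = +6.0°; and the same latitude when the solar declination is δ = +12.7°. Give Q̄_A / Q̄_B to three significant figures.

— Configuration A (φ=-5.1°):
cos H₀ = −tan(-5.1°) tan(+6.000°) = 0.0094, H₀ = 1.5614 rad.
Bracket: H₀ sin φ sin δ + cos φ cos δ sin H₀ = 1.5614×-0.08889×0.10453 + 0.99604×0.99452×0.99996 = -0.014508 + 0.990542 = 0.976034.
Q̄ = (S₀/π) × [bracket] = (1361/π) × 0.976034 = 422.84 W/m².
— Configuration B (φ=-5.1°):
cos H₀ = −tan(-5.1°) tan(+12.700°) = 0.0201, H₀ = 1.5507 rad.
Bracket: H₀ sin φ sin δ + cos φ cos δ sin H₀ = 1.5507×-0.08889×0.21985 + 0.99604×0.97553×0.99980 = -0.030305 + 0.971473 = 0.941168.
Q̄ = (S₀/π) × [bracket] = (1361/π) × 0.941168 = 407.73 W/m².
Ratio Q̄_A / Q̄_B = 422.84 / 407.73 = 1.037.

Q̄_A / Q̄_B ≈ 1.04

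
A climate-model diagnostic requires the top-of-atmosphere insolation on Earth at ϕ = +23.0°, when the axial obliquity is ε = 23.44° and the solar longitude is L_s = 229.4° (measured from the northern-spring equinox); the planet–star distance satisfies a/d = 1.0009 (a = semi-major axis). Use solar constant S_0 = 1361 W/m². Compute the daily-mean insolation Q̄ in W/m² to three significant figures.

Q̄ ≈ 304 W/m²

Solar declination: sin δ = sin ε · sin L_s = sin 23.44° × sin 229.4° = -0.30203, so δ = -17.580°.
cos h₀ = −tan(+23.0°) tan(-17.580°) = 0.1345, h₀ = 1.4359 rad.
Bracket: h₀ sin ϕ sin δ + cos ϕ cos δ sin h₀ = 1.4359×0.39073×-0.30203 + 0.92050×0.95330×0.99092 = -0.169454 + 0.869545 = 0.700091.
Inverse-square distance factor (a/d)² = 1.0009² = 1.001801.
Q̄ = (S_0/π) × 1.001801 × [bracket] = (1361/π) × 1.001801 × 0.700091 = 303.8 W/m².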